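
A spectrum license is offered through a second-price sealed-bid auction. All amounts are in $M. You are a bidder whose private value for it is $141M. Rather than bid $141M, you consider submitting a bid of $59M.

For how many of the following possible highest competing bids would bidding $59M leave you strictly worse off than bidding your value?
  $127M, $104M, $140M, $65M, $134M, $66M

6

The deviation hurts exactly when the highest competing bid lies strictly between $59M and $141M — underbidding then forfeits a profitable win.
$127M: inside the interval → strictly worse (loss $14M).
$104M: inside the interval → strictly worse (loss $37M).
$140M: inside the interval → strictly worse (loss $1M).
$65M: inside the interval → strictly worse (loss $76M).
$134M: inside the interval → strictly worse (loss $7M).
$66M: inside the interval → strictly worse (loss $75M).
Count: 6.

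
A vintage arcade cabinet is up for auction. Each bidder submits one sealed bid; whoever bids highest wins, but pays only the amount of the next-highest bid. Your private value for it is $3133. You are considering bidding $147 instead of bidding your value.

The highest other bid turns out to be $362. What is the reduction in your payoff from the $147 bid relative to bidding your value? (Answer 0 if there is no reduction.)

$2771

Bidding your value $3133: you win (since $3133 > $362) and pay $362. Payoff $2771.
Bidding $147: you lose. Payoff $0.
The competing bid $362 lies between your shaded bid and your value, so underbidding forfeits an item you could have won at a profitable price.
Loss from deviating = $2771 − ($0) = $2771.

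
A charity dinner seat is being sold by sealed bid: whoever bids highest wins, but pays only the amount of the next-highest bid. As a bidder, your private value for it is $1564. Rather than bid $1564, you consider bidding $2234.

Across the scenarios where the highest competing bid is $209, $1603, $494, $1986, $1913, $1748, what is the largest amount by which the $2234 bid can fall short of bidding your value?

$422

$209: same outcome either way → loss $0.
$1603: truthful gives $0, deviation gives −$39 → loss $39.
$494: same outcome either way → loss $0.
$1986: truthful gives $0, deviation gives −$422 → loss $422.
$1913: truthful gives $0, deviation gives −$349 → loss $349.
$1748: truthful gives $0, deviation gives −$184 → loss $184.
Maximum loss: $422.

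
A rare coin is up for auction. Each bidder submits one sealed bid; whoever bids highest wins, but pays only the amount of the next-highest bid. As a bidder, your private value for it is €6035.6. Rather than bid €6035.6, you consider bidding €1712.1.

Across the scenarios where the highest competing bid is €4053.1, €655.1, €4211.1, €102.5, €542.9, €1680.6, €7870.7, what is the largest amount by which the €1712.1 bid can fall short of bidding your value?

€4053.1: truthful gives €1982.5, deviation gives €0 → loss €1982.5.
€655.1: same outcome either way → loss €0.
€4211.1: truthful gives €1824.5, deviation gives €0 → loss €1824.5.
€102.5: same outcome either way → loss €0.
€542.9: same outcome either way → loss €0.
€1680.6: same outcome either way → loss €0.
€7870.7: same outcome either way → loss €0.
Maximum loss: €1982.5.

€1982.5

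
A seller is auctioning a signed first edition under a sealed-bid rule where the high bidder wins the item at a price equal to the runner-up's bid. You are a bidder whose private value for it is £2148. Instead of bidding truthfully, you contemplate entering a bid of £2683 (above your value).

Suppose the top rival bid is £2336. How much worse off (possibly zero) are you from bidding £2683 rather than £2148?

£188

Bidding your value £2148: you lose (since £2148 < £2336). Payoff £0.
Bidding £2683: you win and pay £2336. Payoff £2148 − £2336 = −£188.
The competing bid £2336 lies between your value and your inflated bid, so overbidding wins an item priced above your value.
Loss from deviating = £0 − (−£188) = £188.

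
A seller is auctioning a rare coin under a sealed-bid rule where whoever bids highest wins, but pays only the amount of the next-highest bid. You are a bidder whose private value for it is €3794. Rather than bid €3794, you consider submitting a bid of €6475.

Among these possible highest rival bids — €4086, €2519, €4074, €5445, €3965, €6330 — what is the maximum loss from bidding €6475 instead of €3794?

€2536

€4086: truthful gives €0, deviation gives −€292 → loss €292.
€2519: same outcome either way → loss €0.
€4074: truthful gives €0, deviation gives −€280 → loss €280.
€5445: truthful gives €0, deviation gives −€1651 → loss €1651.
€3965: truthful gives €0, deviation gives −€171 → loss €171.
€6330: truthful gives €0, deviation gives −€2536 → loss €2536.
Maximum loss: €2536.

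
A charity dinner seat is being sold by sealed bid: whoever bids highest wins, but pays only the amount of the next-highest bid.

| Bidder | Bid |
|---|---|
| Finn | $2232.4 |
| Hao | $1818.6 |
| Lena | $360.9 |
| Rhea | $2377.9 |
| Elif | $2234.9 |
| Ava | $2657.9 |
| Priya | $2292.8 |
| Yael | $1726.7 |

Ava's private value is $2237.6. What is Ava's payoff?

Highest bid: Ava at $2657.9, so Ava wins.
Second-highest bid: Rhea at $2377.9 — that is the price the winner pays.
Ava's payoff = value − price = $2237.6 − $2377.9 = −$140.3.

−$140.3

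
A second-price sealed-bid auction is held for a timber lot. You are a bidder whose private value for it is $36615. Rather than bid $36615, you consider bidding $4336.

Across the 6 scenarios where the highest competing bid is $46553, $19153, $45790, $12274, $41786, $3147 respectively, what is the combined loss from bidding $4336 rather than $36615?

The deviation costs you only when the competing bid falls strictly between $4336 and $36615; elsewhere both bids give the same outcome.
$46553: outcomes coincide → loss $0.
$19153: truthful payoff $17462, deviation payoff $0 → loss $17462.
$45790: outcomes coincide → loss $0.
$12274: truthful payoff $24341, deviation payoff $0 → loss $24341.
$41786: outcomes coincide → loss $0.
$3147: outcomes coincide → loss $0.
Total loss = $17462 + $24341 = $41803.

$41803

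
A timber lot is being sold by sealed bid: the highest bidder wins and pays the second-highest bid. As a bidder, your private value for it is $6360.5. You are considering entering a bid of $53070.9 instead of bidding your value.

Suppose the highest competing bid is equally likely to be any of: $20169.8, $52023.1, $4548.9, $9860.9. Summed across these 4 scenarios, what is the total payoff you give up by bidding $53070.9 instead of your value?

The deviation costs you only when the competing bid falls strictly between $6360.5 and $53070.9; elsewhere both bids give the same outcome.
$20169.8: truthful payoff $0, deviation payoff −$13809.3 → loss $13809.3.
$52023.1: truthful payoff $0, deviation payoff −$45662.6 → loss $45662.6.
$4548.9: outcomes coincide → loss $0.
$9860.9: truthful payoff $0, deviation payoff −$3500.4 → loss $3500.4.
Total loss = $13809.3 + $45662.6 + $3500.4 = $62972.3.

$62972.3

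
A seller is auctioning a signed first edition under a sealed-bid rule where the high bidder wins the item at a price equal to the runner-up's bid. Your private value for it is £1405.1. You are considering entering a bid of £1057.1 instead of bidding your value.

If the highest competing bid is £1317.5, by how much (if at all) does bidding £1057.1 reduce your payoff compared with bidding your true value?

£87.6

Bidding your value £1405.1: you win (since £1405.1 > £1317.5) and pay £1317.5. Payoff £87.6.
Bidding £1057.1: you lose. Payoff £0.
The competing bid £1317.5 lies between your shaded bid and your value, so underbidding forfeits an item you could have won at a profitable price.
Loss from deviating = £87.6 − (£0) = £87.6.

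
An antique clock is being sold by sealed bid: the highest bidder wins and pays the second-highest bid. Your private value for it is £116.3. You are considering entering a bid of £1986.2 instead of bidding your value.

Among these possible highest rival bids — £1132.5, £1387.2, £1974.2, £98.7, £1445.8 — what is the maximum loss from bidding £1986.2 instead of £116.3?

£1857.9

£1132.5: truthful gives £0, deviation gives −£1016.2 → loss £1016.2.
£1387.2: truthful gives £0, deviation gives −£1270.9 → loss £1270.9.
£1974.2: truthful gives £0, deviation gives −£1857.9 → loss £1857.9.
£98.7: same outcome either way → loss £0.
£1445.8: truthful gives £0, deviation gives −£1329.5 → loss £1329.5.
Maximum loss: £1857.9.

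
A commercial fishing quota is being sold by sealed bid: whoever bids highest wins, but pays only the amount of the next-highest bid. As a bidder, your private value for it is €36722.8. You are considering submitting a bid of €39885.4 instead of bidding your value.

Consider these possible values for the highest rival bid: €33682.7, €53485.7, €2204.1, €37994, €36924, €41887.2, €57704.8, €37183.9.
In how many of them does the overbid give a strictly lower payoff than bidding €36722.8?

The deviation hurts exactly when the highest competing bid lies strictly between €36722.8 and €39885.4 — overbidding then wins at a price above your value.
€33682.7: below both → same outcome either way.
€53485.7: above both → same outcome either way.
€2204.1: below both → same outcome either way.
€37994: inside the interval → strictly worse (loss €1271.2).
€36924: inside the interval → strictly worse (loss €201.2).
€41887.2: above both → same outcome either way.
€57704.8: above both → same outcome either way.
€37183.9: inside the interval → strictly worse (loss €461.1).
Count: 3.

3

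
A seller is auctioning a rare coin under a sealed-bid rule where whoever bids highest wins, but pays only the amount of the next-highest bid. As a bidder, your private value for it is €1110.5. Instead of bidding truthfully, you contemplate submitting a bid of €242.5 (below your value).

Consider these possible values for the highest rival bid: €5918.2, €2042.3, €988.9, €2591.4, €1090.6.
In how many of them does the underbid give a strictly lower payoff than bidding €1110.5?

2

The deviation hurts exactly when the highest competing bid lies strictly between €242.5 and €1110.5 — underbidding then forfeits a profitable win.
€5918.2: above both → same outcome either way.
€2042.3: above both → same outcome either way.
€988.9: inside the interval → strictly worse (loss €121.6).
€2591.4: above both → same outcome either way.
€1090.6: inside the interval → strictly worse (loss €19.9).
Count: 2.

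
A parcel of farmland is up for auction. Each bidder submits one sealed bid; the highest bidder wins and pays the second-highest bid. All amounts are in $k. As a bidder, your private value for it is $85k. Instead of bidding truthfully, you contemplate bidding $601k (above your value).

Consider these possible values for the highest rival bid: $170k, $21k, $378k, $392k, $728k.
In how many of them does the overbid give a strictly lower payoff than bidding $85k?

3

The deviation hurts exactly when the highest competing bid lies strictly between $85k and $601k — overbidding then wins at a price above your value.
$170k: inside the interval → strictly worse (loss $85k).
$21k: below both → same outcome either way.
$378k: inside the interval → strictly worse (loss $293k).
$392k: inside the interval → strictly worse (loss $307k).
$728k: above both → same outcome either way.
Count: 3.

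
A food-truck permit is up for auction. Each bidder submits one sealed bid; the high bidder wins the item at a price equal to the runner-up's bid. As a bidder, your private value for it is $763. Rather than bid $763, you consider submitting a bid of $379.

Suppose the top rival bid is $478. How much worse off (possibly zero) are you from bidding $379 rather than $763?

$285

Bidding your value $763: you win (since $763 > $478) and pay $478. Payoff $285.
Bidding $379: you lose. Payoff $0.
The competing bid $478 lies between your shaded bid and your value, so underbidding forfeits an item you could have won at a profitable price.
Loss from deviating = $285 − ($0) = $285.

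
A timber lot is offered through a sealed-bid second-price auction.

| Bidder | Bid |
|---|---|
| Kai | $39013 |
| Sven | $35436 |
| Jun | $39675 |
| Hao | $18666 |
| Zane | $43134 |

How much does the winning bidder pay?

$39675

Highest bid: Zane at $43134, so Zane wins.
Second-highest bid: Jun at $39675 — that is the price the winner pays.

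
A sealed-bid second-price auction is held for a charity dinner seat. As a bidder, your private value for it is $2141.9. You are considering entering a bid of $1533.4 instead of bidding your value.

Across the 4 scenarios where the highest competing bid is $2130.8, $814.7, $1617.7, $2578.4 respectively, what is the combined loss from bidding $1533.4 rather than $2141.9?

The deviation costs you only when the competing bid falls strictly between $1533.4 and $2141.9; elsewhere both bids give the same outcome.
$2130.8: truthful payoff $11.1, deviation payoff $0 → loss $11.1.
$814.7: outcomes coincide → loss $0.
$1617.7: truthful payoff $524.2, deviation payoff $0 → loss $524.2.
$2578.4: outcomes coincide → loss $0.
Total loss = $11.1 + $524.2 = $535.3.
Because the price is fixed by the runner-up's bid, deviating from your value can only change a good outcome into a bad one — never the reverse.

$535.3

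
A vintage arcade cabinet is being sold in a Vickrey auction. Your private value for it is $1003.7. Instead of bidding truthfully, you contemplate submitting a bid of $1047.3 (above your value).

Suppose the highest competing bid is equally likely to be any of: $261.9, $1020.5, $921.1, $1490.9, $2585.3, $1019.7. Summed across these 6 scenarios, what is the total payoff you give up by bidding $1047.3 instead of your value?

The deviation costs you only when the competing bid falls strictly between $1003.7 and $1047.3; elsewhere both bids give the same outcome.
$261.9: outcomes coincide → loss $0.
$1020.5: truthful payoff $0, deviation payoff −$16.8 → loss $16.8.
$921.1: outcomes coincide → loss $0.
$1490.9: outcomes coincide → loss $0.
$2585.3: outcomes coincide → loss $0.
$1019.7: truthful payoff $0, deviation payoff −$16 → loss $16.
Total loss = $16.8 + $16 = $32.8.

$32.8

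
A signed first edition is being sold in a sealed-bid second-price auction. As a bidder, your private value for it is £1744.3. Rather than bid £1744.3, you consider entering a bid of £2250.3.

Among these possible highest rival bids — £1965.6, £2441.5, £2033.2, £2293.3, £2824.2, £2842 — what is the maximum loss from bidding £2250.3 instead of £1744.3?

£1965.6: truthful gives £0, deviation gives −£221.3 → loss £221.3.
£2441.5: same outcome either way → loss £0.
£2033.2: truthful gives £0, deviation gives −£288.9 → loss £288.9.
£2293.3: same outcome either way → loss £0.
£2824.2: same outcome either way → loss £0.
£2842: same outcome either way → loss £0.
Maximum loss: £288.9.

£288.9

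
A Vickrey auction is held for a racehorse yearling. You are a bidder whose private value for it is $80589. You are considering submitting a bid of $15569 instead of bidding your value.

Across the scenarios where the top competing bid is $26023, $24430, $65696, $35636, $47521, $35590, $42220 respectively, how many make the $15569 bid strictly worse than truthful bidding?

The deviation hurts exactly when the highest competing bid lies strictly between $15569 and $80589 — underbidding then forfeits a profitable win.
$26023: inside the interval → strictly worse (loss $54566).
$24430: inside the interval → strictly worse (loss $56159).
$65696: inside the interval → strictly worse (loss $14893).
$35636: inside the interval → strictly worse (loss $44953).
$47521: inside the interval → strictly worse (loss $33068).
$35590: inside the interval → strictly worse (loss $44999).
$42220: inside the interval → strictly worse (loss $38369).
Count: 7.

7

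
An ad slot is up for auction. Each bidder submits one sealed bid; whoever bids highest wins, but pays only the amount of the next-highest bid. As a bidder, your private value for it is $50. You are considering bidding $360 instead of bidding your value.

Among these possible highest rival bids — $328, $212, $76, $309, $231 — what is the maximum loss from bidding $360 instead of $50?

$328: truthful gives $0, deviation gives −$278 → loss $278.
$212: truthful gives $0, deviation gives −$162 → loss $162.
$76: truthful gives $0, deviation gives −$26 → loss $26.
$309: truthful gives $0, deviation gives −$259 → loss $259.
$231: truthful gives $0, deviation gives −$181 → loss $181.
Maximum loss: $278.

$278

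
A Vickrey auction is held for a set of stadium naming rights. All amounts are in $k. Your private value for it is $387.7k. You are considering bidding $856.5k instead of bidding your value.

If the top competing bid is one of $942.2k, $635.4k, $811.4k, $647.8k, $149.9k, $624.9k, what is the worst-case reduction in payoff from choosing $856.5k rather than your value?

$423.7k

$942.2k: same outcome either way → loss $0k.
$635.4k: truthful gives $0k, deviation gives −$247.7k → loss $247.7k.
$811.4k: truthful gives $0k, deviation gives −$423.7k → loss $423.7k.
$647.8k: truthful gives $0k, deviation gives −$260.1k → loss $260.1k.
$149.9k: same outcome either way → loss $0k.
$624.9k: truthful gives $0k, deviation gives −$237.2k → loss $237.2k.
Maximum loss: $423.7k.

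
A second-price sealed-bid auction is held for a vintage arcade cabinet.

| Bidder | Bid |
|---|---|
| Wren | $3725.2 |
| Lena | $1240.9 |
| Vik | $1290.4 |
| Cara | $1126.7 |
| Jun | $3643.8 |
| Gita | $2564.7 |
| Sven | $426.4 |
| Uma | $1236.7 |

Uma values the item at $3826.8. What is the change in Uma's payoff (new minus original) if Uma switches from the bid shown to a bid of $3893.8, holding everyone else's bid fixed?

The highest bid among the other bidders is $3725.2; Uma's bid doesn't change that.
Original bid $1236.7: Uma is not highest (top rival bid is $3725.2); payoff $0.
Alternative bid $3893.8: Uma is highest, pays the top rival bid $3725.2; payoff $3826.8 − $3725.2 = $101.6.
Change in payoff = $101.6 − ($0) = $101.6.

$101.6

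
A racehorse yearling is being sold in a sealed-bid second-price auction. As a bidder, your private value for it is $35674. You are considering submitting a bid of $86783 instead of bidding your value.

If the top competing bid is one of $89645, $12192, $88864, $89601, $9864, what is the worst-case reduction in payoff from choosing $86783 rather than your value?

$89645: same outcome either way → loss $0.
$12192: same outcome either way → loss $0.
$88864: same outcome either way → loss $0.
$89601: same outcome either way → loss $0.
$9864: same outcome either way → loss $0.
Maximum loss: $0.

$0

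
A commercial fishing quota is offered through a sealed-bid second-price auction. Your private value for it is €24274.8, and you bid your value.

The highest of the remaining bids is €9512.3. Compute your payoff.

€14762.5

Your bid €24274.8 exceeds the highest competing bid €9512.3, so you win.
In a second-price auction the winner pays the second-highest bid, €9512.3.
Payoff = value − price = €24274.8 − €9512.3 = €14762.5.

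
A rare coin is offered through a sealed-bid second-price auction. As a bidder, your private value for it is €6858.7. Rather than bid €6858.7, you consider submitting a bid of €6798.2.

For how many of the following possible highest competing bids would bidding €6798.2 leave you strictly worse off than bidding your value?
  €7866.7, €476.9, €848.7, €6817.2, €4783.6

The deviation hurts exactly when the highest competing bid lies strictly between €6798.2 and €6858.7 — underbidding then forfeits a profitable win.
€7866.7: above both → same outcome either way.
€476.9: below both → same outcome either way.
€848.7: below both → same outcome either way.
€6817.2: inside the interval → strictly worse (loss €41.5).
€4783.6: below both → same outcome either way.
Count: 1.

1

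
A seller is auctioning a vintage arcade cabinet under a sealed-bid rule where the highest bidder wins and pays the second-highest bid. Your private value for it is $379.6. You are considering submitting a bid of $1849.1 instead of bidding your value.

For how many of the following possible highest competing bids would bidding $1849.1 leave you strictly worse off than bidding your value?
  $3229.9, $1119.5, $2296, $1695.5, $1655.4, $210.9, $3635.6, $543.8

4

The deviation hurts exactly when the highest competing bid lies strictly between $379.6 and $1849.1 — overbidding then wins at a price above your value.
$3229.9: above both → same outcome either way.
$1119.5: inside the interval → strictly worse (loss $739.9).
$2296: above both → same outcome either way.
$1695.5: inside the interval → strictly worse (loss $1315.9).
$1655.4: inside the interval → strictly worse (loss $1275.8).
$210.9: below both → same outcome either way.
$3635.6: above both → same outcome either way.
$543.8: inside the interval → strictly worse (loss $164.2).
Count: 4.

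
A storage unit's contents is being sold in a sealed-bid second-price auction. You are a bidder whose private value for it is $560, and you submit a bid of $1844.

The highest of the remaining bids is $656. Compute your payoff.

Your bid $1844 exceeds the highest competing bid $656, so you win.
In a second-price auction the winner pays the second-highest bid, $656.
Payoff = value − price = $560 − $656 = −$96.

−$96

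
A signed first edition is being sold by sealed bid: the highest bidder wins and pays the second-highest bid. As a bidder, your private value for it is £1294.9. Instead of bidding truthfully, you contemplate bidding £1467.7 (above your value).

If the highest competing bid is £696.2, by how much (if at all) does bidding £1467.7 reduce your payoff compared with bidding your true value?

£0

Bidding your value £1294.9: you win (since £1294.9 > £696.2) and pay £696.2. Payoff £598.7.
Bidding £1467.7: you win and pay £696.2. Payoff £1294.9 − £696.2 = £598.7.
Difference = £598.7 − £598.7 = £0; both bids lead to the same outcome because the competing bid is below both your value and your alternative bid.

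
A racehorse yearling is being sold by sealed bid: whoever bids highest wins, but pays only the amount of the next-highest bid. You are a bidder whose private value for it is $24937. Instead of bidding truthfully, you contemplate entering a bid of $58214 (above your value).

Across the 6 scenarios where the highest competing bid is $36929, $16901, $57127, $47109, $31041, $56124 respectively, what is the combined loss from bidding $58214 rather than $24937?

$103645

The deviation costs you only when the competing bid falls strictly between $24937 and $58214; elsewhere both bids give the same outcome.
$36929: truthful payoff $0, deviation payoff −$11992 → loss $11992.
$16901: outcomes coincide → loss $0.
$57127: truthful payoff $0, deviation payoff −$32190 → loss $32190.
$47109: truthful payoff $0, deviation payoff −$22172 → loss $22172.
$31041: truthful payoff $0, deviation payoff −$6104 → loss $6104.
$56124: truthful payoff $0, deviation payoff −$31187 → loss $31187.
Total loss = $11992 + $32190 + $22172 + $6104 + $31187 = $103645.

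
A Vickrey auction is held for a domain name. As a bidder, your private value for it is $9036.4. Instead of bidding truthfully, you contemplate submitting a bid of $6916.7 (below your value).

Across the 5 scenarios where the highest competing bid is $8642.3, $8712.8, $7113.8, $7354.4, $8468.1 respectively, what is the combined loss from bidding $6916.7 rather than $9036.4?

$4890.6

The deviation costs you only when the competing bid falls strictly between $6916.7 and $9036.4; elsewhere both bids give the same outcome.
$8642.3: truthful payoff $394.1, deviation payoff $0 → loss $394.1.
$8712.8: truthful payoff $323.6, deviation payoff $0 → loss $323.6.
$7113.8: truthful payoff $1922.6, deviation payoff $0 → loss $1922.6.
$7354.4: truthful payoff $1682, deviation payoff $0 → loss $1682.
$8468.1: truthful payoff $568.3, deviation payoff $0 → loss $568.3.
Total loss = $394.1 + $323.6 + $1922.6 + $1682 + $568.3 = $4890.6.
Because the price is fixed by the runner-up's bid, deviating from your value can only change a good outcome into a bad one — never the reverse.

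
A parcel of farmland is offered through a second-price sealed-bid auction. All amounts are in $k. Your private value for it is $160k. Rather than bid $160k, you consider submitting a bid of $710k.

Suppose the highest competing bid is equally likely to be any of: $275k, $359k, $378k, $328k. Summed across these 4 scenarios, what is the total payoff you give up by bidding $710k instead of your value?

$700k

The deviation costs you only when the competing bid falls strictly between $160k and $710k; elsewhere both bids give the same outcome.
$275k: truthful payoff $0k, deviation payoff −$115k → loss $115k.
$359k: truthful payoff $0k, deviation payoff −$199k → loss $199k.
$378k: truthful payoff $0k, deviation payoff −$218k → loss $218k.
$328k: truthful payoff $0k, deviation payoff −$168k → loss $168k.
Total loss = $115k + $199k + $218k + $168k = $700k.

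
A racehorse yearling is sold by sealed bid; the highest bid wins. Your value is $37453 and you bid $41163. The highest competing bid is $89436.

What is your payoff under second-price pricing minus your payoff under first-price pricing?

$0

Your bid $41163 is below $89436, so you lose under either rule.
Payoff is $0 in both cases; difference = $0.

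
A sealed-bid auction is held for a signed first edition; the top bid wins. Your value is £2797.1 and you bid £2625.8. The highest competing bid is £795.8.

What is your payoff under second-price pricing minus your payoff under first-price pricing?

£1830

You have the highest bid, so you win under either rule.
Second-price: pay £795.8 → payoff £2001.3.
First-price: pay your own bid £2625.8 → payoff £171.3.
Difference = £2001.3 − (£171.3) = £1830.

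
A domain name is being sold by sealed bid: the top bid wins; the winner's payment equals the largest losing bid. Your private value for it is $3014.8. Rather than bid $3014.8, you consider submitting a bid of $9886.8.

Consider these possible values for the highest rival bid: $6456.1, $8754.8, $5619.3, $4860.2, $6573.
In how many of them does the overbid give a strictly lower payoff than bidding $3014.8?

5

The deviation hurts exactly when the highest competing bid lies strictly between $3014.8 and $9886.8 — overbidding then wins at a price above your value.
$6456.1: inside the interval → strictly worse (loss $3441.3).
$8754.8: inside the interval → strictly worse (loss $5740).
$5619.3: inside the interval → strictly worse (loss $2604.5).
$4860.2: inside the interval → strictly worse (loss $1845.4).
$6573: inside the interval → strictly worse (loss $3558.2).
Count: 5.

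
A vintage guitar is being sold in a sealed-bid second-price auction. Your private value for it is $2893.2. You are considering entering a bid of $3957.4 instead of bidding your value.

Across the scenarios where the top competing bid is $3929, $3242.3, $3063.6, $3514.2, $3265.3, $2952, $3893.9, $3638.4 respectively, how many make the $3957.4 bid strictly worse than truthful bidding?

8

The deviation hurts exactly when the highest competing bid lies strictly between $2893.2 and $3957.4 — overbidding then wins at a price above your value.
$3929: inside the interval → strictly worse (loss $1035.8).
$3242.3: inside the interval → strictly worse (loss $349.1).
$3063.6: inside the interval → strictly worse (loss $170.4).
$3514.2: inside the interval → strictly worse (loss $621).
$3265.3: inside the interval → strictly worse (loss $372.1).
$2952: inside the interval → strictly worse (loss $58.8).
$3893.9: inside the interval → strictly worse (loss $1000.7).
$3638.4: inside the interval → strictly worse (loss $745.2).
Count: 8.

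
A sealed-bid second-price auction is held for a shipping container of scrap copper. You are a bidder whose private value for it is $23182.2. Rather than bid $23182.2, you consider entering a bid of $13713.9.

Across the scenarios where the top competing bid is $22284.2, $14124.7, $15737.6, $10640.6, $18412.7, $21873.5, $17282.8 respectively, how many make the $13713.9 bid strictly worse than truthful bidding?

6

The deviation hurts exactly when the highest competing bid lies strictly between $13713.9 and $23182.2 — underbidding then forfeits a profitable win.
$22284.2: inside the interval → strictly worse (loss $898).
$14124.7: inside the interval → strictly worse (loss $9057.5).
$15737.6: inside the interval → strictly worse (loss $7444.6).
$10640.6: below both → same outcome either way.
$18412.7: inside the interval → strictly worse (loss $4769.5).
$21873.5: inside the interval → strictly worse (loss $1308.7).
$17282.8: inside the interval → strictly worse (loss $5899.4).
Count: 6.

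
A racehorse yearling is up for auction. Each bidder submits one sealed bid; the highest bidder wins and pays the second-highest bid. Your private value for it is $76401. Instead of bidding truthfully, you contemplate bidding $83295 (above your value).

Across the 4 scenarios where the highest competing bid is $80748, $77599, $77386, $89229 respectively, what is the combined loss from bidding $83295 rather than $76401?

The deviation costs you only when the competing bid falls strictly between $76401 and $83295; elsewhere both bids give the same outcome.
$80748: truthful payoff $0, deviation payoff −$4347 → loss $4347.
$77599: truthful payoff $0, deviation payoff −$1198 → loss $1198.
$77386: truthful payoff $0, deviation payoff −$985 → loss $985.
$89229: outcomes coincide → loss $0.
Total loss = $4347 + $1198 + $985 = $6530.

$6530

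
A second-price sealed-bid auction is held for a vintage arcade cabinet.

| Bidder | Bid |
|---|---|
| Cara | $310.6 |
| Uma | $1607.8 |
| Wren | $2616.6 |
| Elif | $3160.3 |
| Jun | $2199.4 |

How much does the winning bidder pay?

$2616.6

Highest bid: Elif at $3160.3, so Elif wins.
Second-highest bid: Wren at $2616.6 — that is the price the winner pays.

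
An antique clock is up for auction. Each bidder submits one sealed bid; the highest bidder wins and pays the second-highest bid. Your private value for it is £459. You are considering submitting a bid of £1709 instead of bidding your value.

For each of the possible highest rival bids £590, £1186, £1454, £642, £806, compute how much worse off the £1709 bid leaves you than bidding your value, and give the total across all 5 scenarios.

The deviation costs you only when the competing bid falls strictly between £459 and £1709; elsewhere both bids give the same outcome.
£590: truthful payoff £0, deviation payoff −£131 → loss £131.
£1186: truthful payoff £0, deviation payoff −£727 → loss £727.
£1454: truthful payoff £0, deviation payoff −£995 → loss £995.
£642: truthful payoff £0, deviation payoff −£183 → loss £183.
£806: truthful payoff £0, deviation payoff −£347 → loss £347.
Total loss = £131 + £727 + £995 + £183 + £347 = £2383.
In a second-price auction your bid sets only whether you win, not what you pay, so bidding your true value is weakly dominant.

£2383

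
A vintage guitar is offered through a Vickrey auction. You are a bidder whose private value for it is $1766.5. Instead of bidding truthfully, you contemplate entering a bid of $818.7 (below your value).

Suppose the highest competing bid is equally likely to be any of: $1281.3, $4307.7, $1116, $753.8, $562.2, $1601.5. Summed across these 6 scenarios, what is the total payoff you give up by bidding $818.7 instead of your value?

The deviation costs you only when the competing bid falls strictly between $818.7 and $1766.5; elsewhere both bids give the same outcome.
$1281.3: truthful payoff $485.2, deviation payoff $0 → loss $485.2.
$4307.7: outcomes coincide → loss $0.
$1116: truthful payoff $650.5, deviation payoff $0 → loss $650.5.
$753.8: outcomes coincide → loss $0.
$562.2: outcomes coincide → loss $0.
$1601.5: truthful payoff $165, deviation payoff $0 → loss $165.
Total loss = $485.2 + $650.5 + $165 = $1300.7.
Truthful bidding weakly dominates here: raising your bid can only win items priced above your value, and lowering it can only forfeit items priced below.

$1300.7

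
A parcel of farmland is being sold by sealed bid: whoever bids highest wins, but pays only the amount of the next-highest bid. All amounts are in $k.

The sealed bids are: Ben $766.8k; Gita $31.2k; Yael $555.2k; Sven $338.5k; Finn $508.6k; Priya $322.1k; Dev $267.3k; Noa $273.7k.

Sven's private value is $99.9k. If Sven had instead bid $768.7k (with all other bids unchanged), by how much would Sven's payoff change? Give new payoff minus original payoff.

The highest bid among the other bidders is $766.8k; Sven's bid doesn't change that.
Original bid $338.5k: Sven is not highest (top rival bid is $766.8k); payoff $0k.
Alternative bid $768.7k: Sven is highest, pays the top rival bid $766.8k; payoff $99.9k − $766.8k = −$666.9k.
Change in payoff = −$666.9k − ($0k) = −$666.9k.

−$666.9k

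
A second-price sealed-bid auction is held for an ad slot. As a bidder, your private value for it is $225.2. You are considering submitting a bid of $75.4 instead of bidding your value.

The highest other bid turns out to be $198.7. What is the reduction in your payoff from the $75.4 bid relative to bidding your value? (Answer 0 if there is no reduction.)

$26.5

Bidding your value $225.2: you win (since $225.2 > $198.7) and pay $198.7. Payoff $26.5.
Bidding $75.4: you lose. Payoff $0.
The competing bid $198.7 lies between your shaded bid and your value, so underbidding forfeits an item you could have won at a profitable price.
Loss from deviating = $26.5 − ($0) = $26.5.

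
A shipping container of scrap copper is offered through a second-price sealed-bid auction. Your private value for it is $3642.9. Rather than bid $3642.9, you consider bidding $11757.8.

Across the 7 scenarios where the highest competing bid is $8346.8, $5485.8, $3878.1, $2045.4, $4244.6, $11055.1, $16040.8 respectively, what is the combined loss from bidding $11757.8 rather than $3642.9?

$14795.9

The deviation costs you only when the competing bid falls strictly between $3642.9 and $11757.8; elsewhere both bids give the same outcome.
$8346.8: truthful payoff $0, deviation payoff −$4703.9 → loss $4703.9.
$5485.8: truthful payoff $0, deviation payoff −$1842.9 → loss $1842.9.
$3878.1: truthful payoff $0, deviation payoff −$235.2 → loss $235.2.
$2045.4: outcomes coincide → loss $0.
$4244.6: truthful payoff $0, deviation payoff −$601.7 → loss $601.7.
$11055.1: truthful payoff $0, deviation payoff −$7412.2 → loss $7412.2.
$16040.8: outcomes coincide → loss $0.
Total loss = $4703.9 + $1842.9 + $235.2 + $601.7 + $7412.2 = $14795.9.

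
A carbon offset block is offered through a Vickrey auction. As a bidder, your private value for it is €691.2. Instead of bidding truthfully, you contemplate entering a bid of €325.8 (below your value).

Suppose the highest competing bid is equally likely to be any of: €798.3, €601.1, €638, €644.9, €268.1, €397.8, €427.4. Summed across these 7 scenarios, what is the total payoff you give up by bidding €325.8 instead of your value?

€746.8

The deviation costs you only when the competing bid falls strictly between €325.8 and €691.2; elsewhere both bids give the same outcome.
€798.3: outcomes coincide → loss €0.
€601.1: truthful payoff €90.1, deviation payoff €0 → loss €90.1.
€638: truthful payoff €53.2, deviation payoff €0 → loss €53.2.
€644.9: truthful payoff €46.3, deviation payoff €0 → loss €46.3.
€268.1: outcomes coincide → loss €0.
€397.8: truthful payoff €293.4, deviation payoff €0 → loss €293.4.
€427.4: truthful payoff €263.8, deviation payoff €0 → loss €263.8.
Total loss = €90.1 + €53.2 + €46.3 + €293.4 + €263.8 = €746.8.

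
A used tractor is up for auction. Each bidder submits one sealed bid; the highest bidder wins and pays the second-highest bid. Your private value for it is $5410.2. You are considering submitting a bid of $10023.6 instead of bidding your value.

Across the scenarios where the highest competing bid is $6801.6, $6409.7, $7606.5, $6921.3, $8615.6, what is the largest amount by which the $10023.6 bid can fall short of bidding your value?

$3205.4

$6801.6: truthful gives $0, deviation gives −$1391.4 → loss $1391.4.
$6409.7: truthful gives $0, deviation gives −$999.5 → loss $999.5.
$7606.5: truthful gives $0, deviation gives −$2196.3 → loss $2196.3.
$6921.3: truthful gives $0, deviation gives −$1511.1 → loss $1511.1.
$8615.6: truthful gives $0, deviation gives −$3205.4 → loss $3205.4.
Maximum loss: $3205.4.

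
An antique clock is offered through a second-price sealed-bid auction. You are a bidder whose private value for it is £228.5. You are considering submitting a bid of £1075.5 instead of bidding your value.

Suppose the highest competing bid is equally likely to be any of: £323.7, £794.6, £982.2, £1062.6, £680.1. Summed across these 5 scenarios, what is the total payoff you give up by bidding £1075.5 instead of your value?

The deviation costs you only when the competing bid falls strictly between £228.5 and £1075.5; elsewhere both bids give the same outcome.
£323.7: truthful payoff £0, deviation payoff −£95.2 → loss £95.2.
£794.6: truthful payoff £0, deviation payoff −£566.1 → loss £566.1.
£982.2: truthful payoff £0, deviation payoff −£753.7 → loss £753.7.
£1062.6: truthful payoff £0, deviation payoff −£834.1 → loss £834.1.
£680.1: truthful payoff £0, deviation payoff −£451.6 → loss £451.6.
Total loss = £95.2 + £566.1 + £753.7 + £834.1 + £451.6 = £2700.7.
Because the price is fixed by the runner-up's bid, deviating from your value can only change a good outcome into a bad one — never the reverse.

£2700.7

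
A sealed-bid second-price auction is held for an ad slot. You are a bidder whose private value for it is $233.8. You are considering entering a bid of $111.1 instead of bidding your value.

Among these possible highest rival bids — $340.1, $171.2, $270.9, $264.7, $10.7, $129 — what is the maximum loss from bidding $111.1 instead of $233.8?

$340.1: same outcome either way → loss $0.
$171.2: truthful gives $62.6, deviation gives $0 → loss $62.6.
$270.9: same outcome either way → loss $0.
$264.7: same outcome either way → loss $0.
$10.7: same outcome either way → loss $0.
$129: truthful gives $104.8, deviation gives $0 → loss $104.8.
Maximum loss: $104.8.

$104.8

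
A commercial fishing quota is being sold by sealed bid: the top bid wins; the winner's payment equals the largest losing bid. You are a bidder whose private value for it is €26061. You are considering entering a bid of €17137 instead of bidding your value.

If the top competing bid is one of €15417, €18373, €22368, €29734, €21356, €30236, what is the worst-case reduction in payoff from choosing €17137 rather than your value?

€7688

€15417: same outcome either way → loss €0.
€18373: truthful gives €7688, deviation gives €0 → loss €7688.
€22368: truthful gives €3693, deviation gives €0 → loss €3693.
€29734: same outcome either way → loss €0.
€21356: truthful gives €4705, deviation gives €0 → loss €4705.
€30236: same outcome either way → loss €0.
Maximum loss: €7688.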